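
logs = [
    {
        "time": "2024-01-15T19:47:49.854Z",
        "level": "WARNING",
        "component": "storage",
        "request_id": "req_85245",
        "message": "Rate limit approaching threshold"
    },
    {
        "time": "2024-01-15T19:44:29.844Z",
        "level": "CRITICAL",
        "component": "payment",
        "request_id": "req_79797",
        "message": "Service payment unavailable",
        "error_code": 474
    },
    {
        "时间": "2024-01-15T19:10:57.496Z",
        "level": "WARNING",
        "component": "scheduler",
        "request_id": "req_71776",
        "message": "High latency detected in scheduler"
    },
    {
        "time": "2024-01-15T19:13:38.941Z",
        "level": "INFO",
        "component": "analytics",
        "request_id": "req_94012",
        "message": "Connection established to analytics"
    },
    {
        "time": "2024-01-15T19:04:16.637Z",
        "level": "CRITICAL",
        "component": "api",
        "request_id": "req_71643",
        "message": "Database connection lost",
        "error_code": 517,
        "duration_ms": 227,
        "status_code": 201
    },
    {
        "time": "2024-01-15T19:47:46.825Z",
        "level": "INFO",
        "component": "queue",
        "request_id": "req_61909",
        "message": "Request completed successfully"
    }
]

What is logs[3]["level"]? "INFO"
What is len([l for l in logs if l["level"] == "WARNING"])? 2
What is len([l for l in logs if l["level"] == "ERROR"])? 0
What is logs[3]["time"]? "2024-01-15T19:13:38.941Z"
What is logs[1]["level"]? "CRITICAL"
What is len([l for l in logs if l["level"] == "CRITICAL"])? 2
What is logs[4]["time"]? "2024-01-15T19:04:16.637Z"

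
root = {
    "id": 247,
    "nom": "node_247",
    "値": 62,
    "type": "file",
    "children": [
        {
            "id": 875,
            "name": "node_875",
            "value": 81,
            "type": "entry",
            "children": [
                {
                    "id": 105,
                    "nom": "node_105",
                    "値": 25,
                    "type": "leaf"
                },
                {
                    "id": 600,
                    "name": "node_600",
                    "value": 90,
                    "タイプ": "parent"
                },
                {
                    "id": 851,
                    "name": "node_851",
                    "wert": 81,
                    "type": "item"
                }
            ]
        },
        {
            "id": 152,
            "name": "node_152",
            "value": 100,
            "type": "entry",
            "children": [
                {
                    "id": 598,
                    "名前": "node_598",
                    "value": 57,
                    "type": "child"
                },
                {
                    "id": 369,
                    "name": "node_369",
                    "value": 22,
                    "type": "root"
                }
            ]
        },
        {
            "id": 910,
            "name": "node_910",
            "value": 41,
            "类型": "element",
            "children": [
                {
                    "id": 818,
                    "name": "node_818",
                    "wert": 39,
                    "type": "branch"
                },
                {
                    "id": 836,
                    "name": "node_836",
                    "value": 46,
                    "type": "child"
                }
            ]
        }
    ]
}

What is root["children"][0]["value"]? 81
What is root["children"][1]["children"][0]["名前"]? "node_598"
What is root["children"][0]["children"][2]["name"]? "node_851"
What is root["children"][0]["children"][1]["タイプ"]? "parent"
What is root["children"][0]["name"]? "node_875"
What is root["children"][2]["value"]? 41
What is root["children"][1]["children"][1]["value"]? 22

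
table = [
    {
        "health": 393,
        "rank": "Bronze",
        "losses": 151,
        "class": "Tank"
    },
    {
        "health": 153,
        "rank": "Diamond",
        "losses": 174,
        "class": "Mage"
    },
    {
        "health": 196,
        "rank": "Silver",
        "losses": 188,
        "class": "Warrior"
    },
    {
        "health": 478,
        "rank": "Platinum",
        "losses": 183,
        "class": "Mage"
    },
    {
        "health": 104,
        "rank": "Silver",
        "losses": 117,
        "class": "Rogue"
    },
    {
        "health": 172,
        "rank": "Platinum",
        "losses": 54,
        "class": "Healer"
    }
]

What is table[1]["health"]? 153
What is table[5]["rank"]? "Platinum"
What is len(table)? 6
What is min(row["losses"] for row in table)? 54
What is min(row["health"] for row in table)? 104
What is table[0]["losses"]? 151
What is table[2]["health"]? 196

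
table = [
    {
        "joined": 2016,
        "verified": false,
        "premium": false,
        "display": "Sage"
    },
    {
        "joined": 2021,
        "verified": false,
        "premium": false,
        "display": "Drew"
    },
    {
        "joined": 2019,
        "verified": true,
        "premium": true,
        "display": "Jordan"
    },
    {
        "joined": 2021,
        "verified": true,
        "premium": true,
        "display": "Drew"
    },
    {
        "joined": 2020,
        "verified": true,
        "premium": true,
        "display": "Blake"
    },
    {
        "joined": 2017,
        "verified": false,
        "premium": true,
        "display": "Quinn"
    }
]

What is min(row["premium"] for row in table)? False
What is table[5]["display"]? "Quinn"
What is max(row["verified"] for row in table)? True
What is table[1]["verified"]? False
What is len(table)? 6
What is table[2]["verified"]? True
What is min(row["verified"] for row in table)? False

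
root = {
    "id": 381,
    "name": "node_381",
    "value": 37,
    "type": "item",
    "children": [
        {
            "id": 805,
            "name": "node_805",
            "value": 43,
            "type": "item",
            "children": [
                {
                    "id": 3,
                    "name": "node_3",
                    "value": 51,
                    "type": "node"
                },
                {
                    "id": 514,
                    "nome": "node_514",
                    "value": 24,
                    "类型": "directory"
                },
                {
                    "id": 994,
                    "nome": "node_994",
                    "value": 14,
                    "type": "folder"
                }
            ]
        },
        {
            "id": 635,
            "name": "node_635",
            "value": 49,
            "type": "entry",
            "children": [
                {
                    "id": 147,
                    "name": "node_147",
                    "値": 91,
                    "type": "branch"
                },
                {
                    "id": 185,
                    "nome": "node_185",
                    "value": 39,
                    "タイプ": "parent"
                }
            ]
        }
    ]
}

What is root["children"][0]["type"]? "item"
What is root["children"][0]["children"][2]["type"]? "folder"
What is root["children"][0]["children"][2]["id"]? 994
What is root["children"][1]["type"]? "entry"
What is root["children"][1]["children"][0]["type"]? "branch"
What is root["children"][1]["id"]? 635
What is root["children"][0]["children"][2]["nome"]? "node_994"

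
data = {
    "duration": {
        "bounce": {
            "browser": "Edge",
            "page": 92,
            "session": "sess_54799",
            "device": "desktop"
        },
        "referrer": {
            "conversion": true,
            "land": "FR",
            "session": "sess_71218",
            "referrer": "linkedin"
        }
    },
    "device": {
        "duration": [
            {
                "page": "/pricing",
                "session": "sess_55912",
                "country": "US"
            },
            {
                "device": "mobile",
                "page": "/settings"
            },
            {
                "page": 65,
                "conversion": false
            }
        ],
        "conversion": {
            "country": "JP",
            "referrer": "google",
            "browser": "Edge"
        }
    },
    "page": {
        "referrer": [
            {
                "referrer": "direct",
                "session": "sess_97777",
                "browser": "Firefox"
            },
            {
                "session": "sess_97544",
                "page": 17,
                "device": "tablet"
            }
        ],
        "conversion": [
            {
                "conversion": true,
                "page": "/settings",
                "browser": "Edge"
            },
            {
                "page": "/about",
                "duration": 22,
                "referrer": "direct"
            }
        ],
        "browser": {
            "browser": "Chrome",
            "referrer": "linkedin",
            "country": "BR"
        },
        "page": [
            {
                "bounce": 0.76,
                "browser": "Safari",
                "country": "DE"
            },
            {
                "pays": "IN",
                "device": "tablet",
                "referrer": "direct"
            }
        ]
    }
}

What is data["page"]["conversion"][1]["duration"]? 22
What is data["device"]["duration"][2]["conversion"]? False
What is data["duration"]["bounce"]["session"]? "sess_54799"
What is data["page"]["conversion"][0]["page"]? "/settings"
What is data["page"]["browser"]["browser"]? "Chrome"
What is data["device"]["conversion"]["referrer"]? "google"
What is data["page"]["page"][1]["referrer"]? "direct"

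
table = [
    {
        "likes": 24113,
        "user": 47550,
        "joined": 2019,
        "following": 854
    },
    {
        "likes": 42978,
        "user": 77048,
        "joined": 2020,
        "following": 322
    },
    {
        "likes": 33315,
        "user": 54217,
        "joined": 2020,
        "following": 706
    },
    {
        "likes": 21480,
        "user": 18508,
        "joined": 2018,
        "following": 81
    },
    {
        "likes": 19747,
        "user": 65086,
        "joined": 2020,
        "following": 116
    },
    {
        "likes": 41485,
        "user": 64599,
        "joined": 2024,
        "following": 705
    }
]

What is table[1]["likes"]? 42978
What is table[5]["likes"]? 41485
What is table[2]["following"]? 706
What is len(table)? 6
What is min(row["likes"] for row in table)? 19747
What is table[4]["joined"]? 2020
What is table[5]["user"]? 64599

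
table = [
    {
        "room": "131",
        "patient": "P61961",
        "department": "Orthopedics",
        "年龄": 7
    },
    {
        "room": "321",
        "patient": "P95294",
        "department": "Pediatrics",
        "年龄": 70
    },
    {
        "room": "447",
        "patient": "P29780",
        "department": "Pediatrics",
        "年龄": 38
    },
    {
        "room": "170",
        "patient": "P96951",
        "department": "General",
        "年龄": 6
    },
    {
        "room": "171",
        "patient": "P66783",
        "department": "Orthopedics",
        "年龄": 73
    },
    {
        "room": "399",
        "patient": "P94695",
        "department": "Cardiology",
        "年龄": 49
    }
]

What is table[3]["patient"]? "P96951"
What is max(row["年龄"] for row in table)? 73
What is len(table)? 6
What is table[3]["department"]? "General"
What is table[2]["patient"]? "P29780"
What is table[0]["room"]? "131"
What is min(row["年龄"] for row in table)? 6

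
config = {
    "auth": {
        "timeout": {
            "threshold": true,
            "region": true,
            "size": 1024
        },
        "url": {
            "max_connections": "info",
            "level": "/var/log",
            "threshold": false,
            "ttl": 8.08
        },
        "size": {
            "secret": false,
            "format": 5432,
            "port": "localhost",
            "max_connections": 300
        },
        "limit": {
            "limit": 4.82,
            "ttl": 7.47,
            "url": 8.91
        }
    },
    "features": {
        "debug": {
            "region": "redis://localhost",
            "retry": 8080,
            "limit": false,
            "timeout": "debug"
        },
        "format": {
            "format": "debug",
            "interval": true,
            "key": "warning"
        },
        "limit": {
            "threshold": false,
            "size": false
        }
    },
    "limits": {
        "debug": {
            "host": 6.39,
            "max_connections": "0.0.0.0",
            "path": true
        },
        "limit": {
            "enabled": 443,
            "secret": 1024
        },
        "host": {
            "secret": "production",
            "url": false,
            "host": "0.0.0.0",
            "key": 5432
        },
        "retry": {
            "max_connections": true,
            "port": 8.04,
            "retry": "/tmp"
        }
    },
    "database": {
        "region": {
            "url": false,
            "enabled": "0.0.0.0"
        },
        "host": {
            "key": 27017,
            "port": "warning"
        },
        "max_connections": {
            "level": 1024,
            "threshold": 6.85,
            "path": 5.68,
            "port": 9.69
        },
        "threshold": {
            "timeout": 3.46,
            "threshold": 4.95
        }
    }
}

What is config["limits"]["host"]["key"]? 5432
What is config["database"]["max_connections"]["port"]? 9.69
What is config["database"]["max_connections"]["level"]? 1024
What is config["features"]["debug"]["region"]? "redis://localhost"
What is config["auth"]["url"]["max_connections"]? "info"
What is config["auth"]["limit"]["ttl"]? 7.47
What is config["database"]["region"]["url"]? False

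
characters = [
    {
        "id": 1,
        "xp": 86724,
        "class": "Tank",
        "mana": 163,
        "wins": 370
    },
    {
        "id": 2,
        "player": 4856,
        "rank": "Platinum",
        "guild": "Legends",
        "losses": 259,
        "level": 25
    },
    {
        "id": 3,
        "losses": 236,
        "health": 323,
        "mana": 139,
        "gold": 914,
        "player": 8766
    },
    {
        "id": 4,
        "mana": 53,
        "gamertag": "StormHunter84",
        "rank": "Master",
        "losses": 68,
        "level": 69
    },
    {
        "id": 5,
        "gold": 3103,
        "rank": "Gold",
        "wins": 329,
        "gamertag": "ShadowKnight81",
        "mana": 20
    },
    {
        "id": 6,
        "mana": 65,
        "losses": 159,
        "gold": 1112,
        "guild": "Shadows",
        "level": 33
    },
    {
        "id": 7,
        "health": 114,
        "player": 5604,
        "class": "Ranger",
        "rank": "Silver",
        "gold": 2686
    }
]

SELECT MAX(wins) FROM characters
370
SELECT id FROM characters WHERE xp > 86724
[]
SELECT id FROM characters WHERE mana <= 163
[1, 3, 4, 5, 6]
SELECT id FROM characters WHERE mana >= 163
[1]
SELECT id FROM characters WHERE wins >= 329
[1, 5]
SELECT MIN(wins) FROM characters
329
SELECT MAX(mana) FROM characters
163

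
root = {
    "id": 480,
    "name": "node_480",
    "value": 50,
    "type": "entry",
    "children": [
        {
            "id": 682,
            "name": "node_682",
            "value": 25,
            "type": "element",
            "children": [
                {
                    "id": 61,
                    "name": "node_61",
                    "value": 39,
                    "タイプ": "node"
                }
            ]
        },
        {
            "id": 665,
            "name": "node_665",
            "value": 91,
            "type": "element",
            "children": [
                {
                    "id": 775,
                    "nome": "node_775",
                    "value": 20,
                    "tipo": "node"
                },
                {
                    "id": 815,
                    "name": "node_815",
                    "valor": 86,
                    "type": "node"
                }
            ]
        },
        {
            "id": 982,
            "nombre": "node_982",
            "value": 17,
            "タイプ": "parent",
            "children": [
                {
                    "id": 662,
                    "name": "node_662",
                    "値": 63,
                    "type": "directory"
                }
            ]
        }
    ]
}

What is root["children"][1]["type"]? "element"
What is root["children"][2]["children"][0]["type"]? "directory"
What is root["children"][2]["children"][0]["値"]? 63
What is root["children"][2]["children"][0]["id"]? 662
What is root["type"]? "entry"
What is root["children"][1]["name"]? "node_665"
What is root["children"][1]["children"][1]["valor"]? 86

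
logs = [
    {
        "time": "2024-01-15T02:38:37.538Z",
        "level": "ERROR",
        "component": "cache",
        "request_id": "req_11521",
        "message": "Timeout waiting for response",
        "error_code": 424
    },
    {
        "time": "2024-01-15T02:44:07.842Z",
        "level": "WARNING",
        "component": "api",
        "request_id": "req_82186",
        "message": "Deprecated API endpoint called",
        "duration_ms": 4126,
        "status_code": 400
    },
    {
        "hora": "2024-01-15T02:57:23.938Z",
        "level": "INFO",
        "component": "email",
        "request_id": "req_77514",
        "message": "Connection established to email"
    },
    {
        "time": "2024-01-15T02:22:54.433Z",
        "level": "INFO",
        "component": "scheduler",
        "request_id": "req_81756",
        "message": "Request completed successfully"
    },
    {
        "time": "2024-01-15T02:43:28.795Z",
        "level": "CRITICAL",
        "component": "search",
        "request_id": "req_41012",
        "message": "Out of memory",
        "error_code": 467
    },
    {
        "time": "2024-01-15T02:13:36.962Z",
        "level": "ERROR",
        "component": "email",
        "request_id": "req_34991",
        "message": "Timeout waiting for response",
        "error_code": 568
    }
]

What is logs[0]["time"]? "2024-01-15T02:38:37.538Z"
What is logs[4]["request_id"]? "req_41012"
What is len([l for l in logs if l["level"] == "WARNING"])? 1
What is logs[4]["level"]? "CRITICAL"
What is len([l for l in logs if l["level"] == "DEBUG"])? 0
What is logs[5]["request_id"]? "req_34991"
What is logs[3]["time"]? "2024-01-15T02:22:54.433Z"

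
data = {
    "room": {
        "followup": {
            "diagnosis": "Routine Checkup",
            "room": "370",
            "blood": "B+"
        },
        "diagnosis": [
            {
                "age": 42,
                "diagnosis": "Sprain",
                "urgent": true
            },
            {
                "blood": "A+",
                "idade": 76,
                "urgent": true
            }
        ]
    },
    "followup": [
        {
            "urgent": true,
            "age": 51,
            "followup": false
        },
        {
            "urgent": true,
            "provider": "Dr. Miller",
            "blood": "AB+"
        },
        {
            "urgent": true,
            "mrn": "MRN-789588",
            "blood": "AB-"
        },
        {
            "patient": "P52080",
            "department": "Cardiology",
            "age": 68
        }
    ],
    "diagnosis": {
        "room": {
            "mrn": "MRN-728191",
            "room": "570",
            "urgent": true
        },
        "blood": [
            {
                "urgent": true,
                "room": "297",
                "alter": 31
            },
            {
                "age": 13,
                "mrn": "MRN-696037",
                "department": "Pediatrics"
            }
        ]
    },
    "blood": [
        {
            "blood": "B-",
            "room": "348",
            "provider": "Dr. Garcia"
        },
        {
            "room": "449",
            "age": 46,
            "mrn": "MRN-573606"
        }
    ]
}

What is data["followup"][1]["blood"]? "AB+"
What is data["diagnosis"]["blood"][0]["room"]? "297"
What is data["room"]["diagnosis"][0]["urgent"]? True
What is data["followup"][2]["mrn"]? "MRN-789588"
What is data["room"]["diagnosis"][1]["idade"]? 76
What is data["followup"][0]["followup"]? False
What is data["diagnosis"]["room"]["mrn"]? "MRN-728191"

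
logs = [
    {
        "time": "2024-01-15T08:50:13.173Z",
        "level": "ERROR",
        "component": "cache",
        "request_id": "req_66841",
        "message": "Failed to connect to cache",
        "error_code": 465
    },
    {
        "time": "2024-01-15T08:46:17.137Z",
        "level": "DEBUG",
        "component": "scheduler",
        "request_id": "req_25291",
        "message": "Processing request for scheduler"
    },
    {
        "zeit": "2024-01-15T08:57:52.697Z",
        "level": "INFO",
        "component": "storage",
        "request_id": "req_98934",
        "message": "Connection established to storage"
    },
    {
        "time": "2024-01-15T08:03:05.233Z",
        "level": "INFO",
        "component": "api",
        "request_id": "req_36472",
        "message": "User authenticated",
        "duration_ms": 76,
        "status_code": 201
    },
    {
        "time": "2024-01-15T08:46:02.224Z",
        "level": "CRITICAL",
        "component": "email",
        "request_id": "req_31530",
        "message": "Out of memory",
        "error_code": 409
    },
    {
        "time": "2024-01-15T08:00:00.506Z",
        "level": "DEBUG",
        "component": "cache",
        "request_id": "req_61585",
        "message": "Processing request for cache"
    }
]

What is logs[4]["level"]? "CRITICAL"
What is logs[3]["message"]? "User authenticated"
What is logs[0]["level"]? "ERROR"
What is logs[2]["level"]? "INFO"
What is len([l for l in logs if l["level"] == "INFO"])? 2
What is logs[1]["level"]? "DEBUG"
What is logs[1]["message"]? "Processing request for scheduler"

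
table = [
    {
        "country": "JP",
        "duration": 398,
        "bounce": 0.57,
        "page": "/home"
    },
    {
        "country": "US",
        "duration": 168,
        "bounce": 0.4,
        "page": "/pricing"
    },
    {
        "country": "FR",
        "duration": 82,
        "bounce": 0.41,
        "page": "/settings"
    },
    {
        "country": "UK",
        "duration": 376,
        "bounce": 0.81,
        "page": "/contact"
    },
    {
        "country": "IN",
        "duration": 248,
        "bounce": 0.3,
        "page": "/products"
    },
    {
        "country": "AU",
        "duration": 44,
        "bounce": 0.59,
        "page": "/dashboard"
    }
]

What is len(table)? 6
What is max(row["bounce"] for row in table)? 0.81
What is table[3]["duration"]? 376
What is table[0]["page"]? "/home"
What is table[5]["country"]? "AU"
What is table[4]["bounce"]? 0.3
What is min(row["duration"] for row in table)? 44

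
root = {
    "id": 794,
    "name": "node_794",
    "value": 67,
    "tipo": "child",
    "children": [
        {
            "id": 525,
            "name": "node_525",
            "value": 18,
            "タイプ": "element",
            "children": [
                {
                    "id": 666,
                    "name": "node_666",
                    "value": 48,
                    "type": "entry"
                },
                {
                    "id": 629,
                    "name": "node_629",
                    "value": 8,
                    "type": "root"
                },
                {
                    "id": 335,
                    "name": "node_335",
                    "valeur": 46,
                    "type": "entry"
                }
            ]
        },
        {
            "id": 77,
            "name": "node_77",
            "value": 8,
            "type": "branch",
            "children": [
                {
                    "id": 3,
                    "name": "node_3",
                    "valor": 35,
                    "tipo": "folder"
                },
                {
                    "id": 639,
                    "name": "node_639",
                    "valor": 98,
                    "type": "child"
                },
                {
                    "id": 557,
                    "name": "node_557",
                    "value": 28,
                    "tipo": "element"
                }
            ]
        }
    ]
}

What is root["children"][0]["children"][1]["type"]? "root"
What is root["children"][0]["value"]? 18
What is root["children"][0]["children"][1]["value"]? 8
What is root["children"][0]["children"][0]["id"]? 666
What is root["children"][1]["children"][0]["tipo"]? "folder"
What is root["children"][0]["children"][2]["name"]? "node_335"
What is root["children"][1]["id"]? 77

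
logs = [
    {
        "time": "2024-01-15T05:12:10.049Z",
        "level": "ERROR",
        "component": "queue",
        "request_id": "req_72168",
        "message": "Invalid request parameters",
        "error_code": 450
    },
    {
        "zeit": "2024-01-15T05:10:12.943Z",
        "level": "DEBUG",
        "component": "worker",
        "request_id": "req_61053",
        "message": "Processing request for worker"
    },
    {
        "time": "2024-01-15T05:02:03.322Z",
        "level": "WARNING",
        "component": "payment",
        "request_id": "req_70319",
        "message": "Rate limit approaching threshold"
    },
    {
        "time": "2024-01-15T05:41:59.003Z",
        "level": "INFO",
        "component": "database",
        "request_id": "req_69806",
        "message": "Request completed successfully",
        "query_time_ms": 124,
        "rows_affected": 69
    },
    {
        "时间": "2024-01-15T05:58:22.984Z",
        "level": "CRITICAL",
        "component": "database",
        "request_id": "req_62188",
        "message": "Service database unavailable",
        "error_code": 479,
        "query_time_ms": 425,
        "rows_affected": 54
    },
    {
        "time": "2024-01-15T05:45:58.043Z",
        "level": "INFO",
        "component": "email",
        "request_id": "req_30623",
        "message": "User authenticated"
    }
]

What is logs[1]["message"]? "Processing request for worker"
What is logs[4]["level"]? "CRITICAL"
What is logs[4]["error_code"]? 479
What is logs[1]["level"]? "DEBUG"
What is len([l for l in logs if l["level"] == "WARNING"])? 1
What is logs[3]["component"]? "database"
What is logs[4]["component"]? "database"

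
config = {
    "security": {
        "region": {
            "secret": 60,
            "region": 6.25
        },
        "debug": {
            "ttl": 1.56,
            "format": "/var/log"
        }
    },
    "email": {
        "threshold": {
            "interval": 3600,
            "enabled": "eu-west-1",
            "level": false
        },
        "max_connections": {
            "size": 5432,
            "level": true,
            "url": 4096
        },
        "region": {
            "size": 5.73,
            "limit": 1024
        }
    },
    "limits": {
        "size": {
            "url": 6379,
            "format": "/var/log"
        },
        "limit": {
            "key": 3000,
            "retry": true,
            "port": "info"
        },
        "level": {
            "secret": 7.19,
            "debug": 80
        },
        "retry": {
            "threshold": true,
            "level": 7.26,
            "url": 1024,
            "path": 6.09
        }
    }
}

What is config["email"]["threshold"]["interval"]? 3600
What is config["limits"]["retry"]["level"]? 7.26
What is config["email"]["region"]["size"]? 5.73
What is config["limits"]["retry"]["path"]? 6.09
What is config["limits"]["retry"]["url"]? 1024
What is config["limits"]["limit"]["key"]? 3000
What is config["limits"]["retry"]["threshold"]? True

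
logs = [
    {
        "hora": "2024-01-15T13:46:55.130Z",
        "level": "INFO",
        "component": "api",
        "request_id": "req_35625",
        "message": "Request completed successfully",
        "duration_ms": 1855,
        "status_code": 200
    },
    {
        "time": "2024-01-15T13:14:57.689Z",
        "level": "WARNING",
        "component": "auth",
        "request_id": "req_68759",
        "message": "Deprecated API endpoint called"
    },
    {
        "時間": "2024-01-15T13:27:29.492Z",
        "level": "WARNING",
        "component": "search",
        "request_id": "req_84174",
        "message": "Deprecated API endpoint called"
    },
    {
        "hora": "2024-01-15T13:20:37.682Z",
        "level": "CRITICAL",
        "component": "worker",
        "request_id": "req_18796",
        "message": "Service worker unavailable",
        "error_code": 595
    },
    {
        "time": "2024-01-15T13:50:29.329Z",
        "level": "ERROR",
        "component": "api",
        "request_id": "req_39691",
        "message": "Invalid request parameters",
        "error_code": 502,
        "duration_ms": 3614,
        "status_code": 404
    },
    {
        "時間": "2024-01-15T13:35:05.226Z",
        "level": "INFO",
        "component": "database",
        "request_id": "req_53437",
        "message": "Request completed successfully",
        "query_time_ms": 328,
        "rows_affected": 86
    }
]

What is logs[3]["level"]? "CRITICAL"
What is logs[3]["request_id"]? "req_18796"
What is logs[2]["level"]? "WARNING"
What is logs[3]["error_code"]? 595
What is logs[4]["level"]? "ERROR"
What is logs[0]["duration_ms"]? 1855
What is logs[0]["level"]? "INFO"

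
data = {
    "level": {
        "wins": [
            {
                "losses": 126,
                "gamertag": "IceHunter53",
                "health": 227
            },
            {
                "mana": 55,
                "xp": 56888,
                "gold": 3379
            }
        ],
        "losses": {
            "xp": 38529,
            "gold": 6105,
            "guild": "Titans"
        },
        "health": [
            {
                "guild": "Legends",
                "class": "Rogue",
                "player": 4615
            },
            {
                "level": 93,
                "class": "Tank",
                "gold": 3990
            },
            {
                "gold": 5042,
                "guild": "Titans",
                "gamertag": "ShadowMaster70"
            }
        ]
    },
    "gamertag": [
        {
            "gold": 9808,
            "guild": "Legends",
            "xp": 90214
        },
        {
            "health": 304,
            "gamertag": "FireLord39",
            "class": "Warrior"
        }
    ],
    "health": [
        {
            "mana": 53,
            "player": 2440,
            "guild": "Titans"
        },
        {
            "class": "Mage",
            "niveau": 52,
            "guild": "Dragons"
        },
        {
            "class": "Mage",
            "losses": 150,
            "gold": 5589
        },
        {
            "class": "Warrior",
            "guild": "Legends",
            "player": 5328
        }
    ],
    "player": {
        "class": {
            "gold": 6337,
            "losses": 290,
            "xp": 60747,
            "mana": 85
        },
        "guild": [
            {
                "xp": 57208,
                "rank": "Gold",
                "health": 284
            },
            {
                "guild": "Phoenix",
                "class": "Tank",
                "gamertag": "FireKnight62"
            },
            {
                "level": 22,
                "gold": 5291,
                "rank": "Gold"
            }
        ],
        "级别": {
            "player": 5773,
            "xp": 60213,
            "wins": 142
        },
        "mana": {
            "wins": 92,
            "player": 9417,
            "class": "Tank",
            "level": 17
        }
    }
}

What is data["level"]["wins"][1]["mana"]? 55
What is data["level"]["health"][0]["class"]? "Rogue"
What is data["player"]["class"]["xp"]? 60747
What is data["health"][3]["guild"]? "Legends"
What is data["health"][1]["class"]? "Mage"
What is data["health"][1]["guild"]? "Dragons"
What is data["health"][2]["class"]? "Mage"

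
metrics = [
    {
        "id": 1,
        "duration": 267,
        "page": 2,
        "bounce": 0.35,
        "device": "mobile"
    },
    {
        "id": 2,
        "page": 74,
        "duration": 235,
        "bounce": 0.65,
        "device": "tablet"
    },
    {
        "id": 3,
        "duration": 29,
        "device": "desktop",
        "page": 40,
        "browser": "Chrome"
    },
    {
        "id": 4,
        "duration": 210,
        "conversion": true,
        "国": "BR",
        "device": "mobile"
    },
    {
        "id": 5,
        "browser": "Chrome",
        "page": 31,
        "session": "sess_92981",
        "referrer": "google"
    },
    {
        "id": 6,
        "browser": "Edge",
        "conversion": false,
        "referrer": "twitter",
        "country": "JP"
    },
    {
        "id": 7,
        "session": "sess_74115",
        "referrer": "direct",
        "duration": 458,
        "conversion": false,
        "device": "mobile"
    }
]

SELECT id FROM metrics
[1, 2, 3, 4, 5, 6, 7]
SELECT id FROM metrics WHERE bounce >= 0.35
[1, 2]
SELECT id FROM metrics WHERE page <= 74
[1, 2, 3, 5]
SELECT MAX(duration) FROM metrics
458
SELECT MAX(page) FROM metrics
74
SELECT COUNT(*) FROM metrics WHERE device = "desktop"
1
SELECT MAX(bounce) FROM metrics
0.65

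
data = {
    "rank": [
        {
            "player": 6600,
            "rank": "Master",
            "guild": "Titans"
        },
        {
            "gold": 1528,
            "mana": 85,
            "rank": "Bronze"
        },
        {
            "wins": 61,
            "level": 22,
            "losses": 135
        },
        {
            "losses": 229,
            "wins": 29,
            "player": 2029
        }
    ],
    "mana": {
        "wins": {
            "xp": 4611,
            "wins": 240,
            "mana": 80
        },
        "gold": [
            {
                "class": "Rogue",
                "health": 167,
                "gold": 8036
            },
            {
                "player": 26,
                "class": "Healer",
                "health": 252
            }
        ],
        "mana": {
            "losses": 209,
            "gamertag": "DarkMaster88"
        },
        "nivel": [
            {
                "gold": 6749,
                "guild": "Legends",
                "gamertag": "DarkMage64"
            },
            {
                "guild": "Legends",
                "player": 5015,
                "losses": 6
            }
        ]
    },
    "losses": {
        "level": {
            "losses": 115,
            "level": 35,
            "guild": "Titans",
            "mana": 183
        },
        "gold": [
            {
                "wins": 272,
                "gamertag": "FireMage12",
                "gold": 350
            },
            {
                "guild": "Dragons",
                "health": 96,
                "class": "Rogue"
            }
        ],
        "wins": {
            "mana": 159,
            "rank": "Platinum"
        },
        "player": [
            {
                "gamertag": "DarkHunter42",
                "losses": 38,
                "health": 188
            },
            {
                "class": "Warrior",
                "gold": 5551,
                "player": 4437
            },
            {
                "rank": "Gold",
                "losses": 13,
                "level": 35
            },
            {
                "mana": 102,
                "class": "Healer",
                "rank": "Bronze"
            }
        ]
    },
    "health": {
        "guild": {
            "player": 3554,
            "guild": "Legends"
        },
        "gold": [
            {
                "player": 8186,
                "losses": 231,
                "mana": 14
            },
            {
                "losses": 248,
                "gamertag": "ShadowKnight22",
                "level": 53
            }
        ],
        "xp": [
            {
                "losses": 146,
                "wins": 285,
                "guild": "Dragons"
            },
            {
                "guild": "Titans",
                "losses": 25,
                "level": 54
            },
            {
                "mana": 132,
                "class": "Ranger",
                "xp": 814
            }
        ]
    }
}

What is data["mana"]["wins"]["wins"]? 240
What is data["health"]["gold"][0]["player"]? 8186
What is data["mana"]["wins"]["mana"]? 80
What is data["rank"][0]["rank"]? "Master"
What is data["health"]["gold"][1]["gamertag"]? "ShadowKnight22"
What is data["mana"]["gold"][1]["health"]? 252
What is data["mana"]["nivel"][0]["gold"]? 6749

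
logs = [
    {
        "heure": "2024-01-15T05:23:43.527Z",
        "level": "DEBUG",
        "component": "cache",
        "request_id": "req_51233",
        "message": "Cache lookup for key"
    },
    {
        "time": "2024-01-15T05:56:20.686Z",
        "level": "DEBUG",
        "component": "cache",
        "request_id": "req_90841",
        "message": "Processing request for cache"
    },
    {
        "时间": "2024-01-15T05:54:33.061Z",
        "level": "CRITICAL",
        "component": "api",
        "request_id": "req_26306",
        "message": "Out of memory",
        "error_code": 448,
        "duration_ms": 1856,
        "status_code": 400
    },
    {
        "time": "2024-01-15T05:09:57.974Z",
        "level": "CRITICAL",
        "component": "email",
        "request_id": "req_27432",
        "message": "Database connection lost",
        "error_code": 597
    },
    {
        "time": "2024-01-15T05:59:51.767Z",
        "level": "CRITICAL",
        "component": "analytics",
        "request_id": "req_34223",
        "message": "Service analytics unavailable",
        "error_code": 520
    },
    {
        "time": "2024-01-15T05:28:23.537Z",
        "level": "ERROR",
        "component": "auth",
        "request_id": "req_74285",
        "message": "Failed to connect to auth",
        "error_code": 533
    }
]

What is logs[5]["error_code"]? 533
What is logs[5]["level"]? "ERROR"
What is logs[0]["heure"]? "2024-01-15T05:23:43.527Z"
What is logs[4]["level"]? "CRITICAL"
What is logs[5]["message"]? "Failed to connect to auth"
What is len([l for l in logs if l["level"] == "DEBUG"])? 2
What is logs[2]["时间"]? "2024-01-15T05:54:33.061Z"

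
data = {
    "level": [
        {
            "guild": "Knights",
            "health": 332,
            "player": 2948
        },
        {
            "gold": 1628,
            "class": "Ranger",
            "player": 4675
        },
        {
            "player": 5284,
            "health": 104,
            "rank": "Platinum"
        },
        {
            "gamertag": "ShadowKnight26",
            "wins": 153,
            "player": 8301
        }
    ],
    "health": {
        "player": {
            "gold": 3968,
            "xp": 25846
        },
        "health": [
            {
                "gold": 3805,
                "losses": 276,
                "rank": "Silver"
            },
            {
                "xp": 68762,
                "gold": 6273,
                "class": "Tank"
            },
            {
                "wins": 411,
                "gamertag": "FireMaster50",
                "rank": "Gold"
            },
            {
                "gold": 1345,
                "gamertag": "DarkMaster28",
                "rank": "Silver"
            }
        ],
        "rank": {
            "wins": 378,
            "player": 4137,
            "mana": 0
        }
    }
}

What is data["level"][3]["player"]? 8301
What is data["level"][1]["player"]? 4675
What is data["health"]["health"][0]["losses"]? 276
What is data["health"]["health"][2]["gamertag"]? "FireMaster50"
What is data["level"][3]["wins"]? 153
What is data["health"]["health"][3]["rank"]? "Silver"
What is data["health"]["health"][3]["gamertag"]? "DarkMaster28"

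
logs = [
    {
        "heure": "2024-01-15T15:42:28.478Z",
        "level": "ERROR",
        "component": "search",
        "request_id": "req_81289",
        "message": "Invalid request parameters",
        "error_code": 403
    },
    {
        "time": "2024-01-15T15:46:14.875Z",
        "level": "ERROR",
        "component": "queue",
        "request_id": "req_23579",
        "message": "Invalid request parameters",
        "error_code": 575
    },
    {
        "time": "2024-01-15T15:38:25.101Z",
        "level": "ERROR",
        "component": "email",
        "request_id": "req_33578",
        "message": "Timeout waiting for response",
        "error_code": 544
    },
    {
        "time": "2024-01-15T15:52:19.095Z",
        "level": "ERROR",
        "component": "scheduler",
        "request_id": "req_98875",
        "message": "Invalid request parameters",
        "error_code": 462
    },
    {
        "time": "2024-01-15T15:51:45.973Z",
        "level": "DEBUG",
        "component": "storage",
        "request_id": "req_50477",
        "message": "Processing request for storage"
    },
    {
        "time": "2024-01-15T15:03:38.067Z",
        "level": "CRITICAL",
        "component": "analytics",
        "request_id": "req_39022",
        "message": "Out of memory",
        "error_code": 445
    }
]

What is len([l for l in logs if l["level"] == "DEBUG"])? 1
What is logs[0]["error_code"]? 403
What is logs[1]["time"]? "2024-01-15T15:46:14.875Z"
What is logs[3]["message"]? "Invalid request parameters"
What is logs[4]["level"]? "DEBUG"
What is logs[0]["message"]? "Invalid request parameters"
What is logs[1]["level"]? "ERROR"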